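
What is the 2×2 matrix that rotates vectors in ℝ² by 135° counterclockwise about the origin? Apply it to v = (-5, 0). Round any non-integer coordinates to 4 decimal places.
R = [[-√2/2, -√2/2], [√2/2, -√2/2]]; R·v = (3.5355, -3.5355)

A counterclockwise rotation by angle θ in ℝ² has matrix R(θ) = [[cos θ, -sin θ], [sin θ, cos θ]].
For θ = 135°: cos θ = -√2/2, sin θ = √2/2.
R(135°) = [[-√2/2, -√2/2], [√2/2, -√2/2]].
R·v = [-√2/2·-5 + (-√2/2)·0, √2/2·-5 + -√2/2·0] = (3.5355, -3.5355).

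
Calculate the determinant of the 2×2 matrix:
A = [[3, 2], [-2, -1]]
1

For A = [[a, b], [c, d]], det(A) = a*d - b*c.
det(A) = (3)*(-1) - (2)*(-2) = -3 - -4 = 1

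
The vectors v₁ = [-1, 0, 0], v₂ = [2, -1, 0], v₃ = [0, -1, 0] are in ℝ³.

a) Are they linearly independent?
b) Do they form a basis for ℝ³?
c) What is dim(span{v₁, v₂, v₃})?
Not independent, not a basis, dim(span) = 2

Check whether v₃ can be written as a linear combination of v₁ and v₂.
v₃ = (2)·v₁ + (1)·v₂ = [0, -1, 0], so the three vectors are linearly dependent.
Thus they do not form a basis for ℝ³, and dim(span{v₁, v₂, v₃}) = 2 (spanned by v₁ and v₂).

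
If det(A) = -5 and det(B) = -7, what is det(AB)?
35

Use the multiplicative property of determinants: det(AB) = det(A)*det(B).
det(AB) = (-5)*(-7) = 35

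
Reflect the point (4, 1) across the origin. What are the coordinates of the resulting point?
(-4, -1)

Reflection across origin: (4, 1) → (-4, -1)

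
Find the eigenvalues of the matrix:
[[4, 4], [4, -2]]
λ = -4 and λ = 6

Characteristic equation: det(A - λI) = 0
λ² - (trace)λ + (det) = 0
λ² - (2)λ + (-24) = 0
λ² - 2λ - 24 = 0
Solving: λ = -4, 6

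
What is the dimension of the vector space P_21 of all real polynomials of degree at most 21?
Dimension = 22

A polynomial of degree at most 21 can be written as a₀ + a₁x + a₂x² + … + a_21x^21, with 22 free coefficients a₀, …, a_21.
The set {1, x, x², …, x^21} is a basis: it spans P_21 (every such polynomial is a linear combination of these) and is linearly independent (a polynomial is zero iff all its coefficients are zero).
Therefore dim(P_21) = 21 + 1 = 22.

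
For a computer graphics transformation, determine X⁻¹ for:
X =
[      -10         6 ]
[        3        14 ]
det(X) = -158
X⁻¹ =
[    -7/79      3/79 ]
[    3/158      5/79 ]

For a 2×2 matrix X = [[a, b], [c, d]] with det(X) ≠ 0, X⁻¹ = (1/det(X)) * [[d, -b], [-c, a]].
det(X) = (-10)*(14) - (6)*(3) = -140 - 18 = -158.
X⁻¹ = (1/-158) * [[14, -6], [-3, -10]].
Dividing each entry by -158 and reducing:
X⁻¹ =
[    -7/79      3/79 ]
[    3/158      5/79 ]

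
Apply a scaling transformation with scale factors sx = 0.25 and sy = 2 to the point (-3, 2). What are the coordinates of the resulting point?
(-0.75, 4)

Scaling matrix:
[[0.25, 0], [0, 2]]
Result: (-3 × 0.25, 2 × 2) = (-0.75, 4)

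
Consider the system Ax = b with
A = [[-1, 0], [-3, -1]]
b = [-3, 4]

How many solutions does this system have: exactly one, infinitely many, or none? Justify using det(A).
Exactly one solution

Compute det(A) = (-1)*(-1) - (0)*(-3) = 1.
Because det(A) ≠ 0, A is invertible and Ax = b has a unique solution for every b (here x = A⁻¹ b).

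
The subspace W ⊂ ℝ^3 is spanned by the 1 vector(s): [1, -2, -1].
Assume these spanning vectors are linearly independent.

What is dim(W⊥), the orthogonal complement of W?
dim(W⊥) = 2

For any subspace W of ℝ^n, dim(W) + dim(W⊥) = n (the whole-space dimension).
Here the given 1 vectors are linearly independent, so dim(W) = 1.
Thus dim(W⊥) = n - dim(W) = 3 - 1 = 2.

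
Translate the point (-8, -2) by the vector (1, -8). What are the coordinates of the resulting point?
(-7, -10)

Translation by (1, -8):
x' = -8 + 1 = -7
y' = -2 + -8 = -10
Homogeneous matrix: [[1, 0, 1], [0, 1, -8], [0, 0, 1]]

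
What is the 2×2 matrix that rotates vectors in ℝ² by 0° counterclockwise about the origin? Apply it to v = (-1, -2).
R = [[1, 0], [0, 1]]; R·v = (-1, -2)

A counterclockwise rotation by angle θ in ℝ² has matrix R(θ) = [[cos θ, -sin θ], [sin θ, cos θ]].
For θ = 0°: cos θ = 1, sin θ = 0.
R(0°) = [[1, 0], [0, 1]].
R·v = [1·-1 + (0)·-2, 0·-1 + 1·-2] = (-1, -2).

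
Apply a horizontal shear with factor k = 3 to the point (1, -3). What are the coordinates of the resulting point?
(-8, -3)

Shear matrix for horizontal shear with factor k = 3:
[[1, 3], [0, 1]]
Result: (1, -3) → (-8, -3)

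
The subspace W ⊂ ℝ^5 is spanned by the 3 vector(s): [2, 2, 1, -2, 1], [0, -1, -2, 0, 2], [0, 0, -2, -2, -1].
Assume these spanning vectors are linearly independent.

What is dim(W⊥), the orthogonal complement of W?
dim(W⊥) = 2

For any subspace W of ℝ^n, dim(W) + dim(W⊥) = n (the whole-space dimension).
Here the given 3 vectors are linearly independent, so dim(W) = 3.
Thus dim(W⊥) = n - dim(W) = 5 - 3 = 2.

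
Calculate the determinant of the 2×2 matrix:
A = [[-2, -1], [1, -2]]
5

For A = [[a, b], [c, d]], det(A) = a*d - b*c.
det(A) = (-2)*(-2) - (-1)*(1) = 4 - -1 = 5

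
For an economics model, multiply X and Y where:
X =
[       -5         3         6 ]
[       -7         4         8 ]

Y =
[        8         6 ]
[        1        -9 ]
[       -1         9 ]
XY =
[      -43        -3 ]
[      -60        -6 ]

Matrix multiplication: (XY)[i][j] = sum over k of X[i][k] * Y[k][j].
  (XY)[0][0] = (-5)*(8) + (3)*(1) + (6)*(-1) = -43
  (XY)[0][1] = (-5)*(6) + (3)*(-9) + (6)*(9) = -3
  (XY)[1][0] = (-7)*(8) + (4)*(1) + (8)*(-1) = -60
  (XY)[1][1] = (-7)*(6) + (4)*(-9) + (8)*(9) = -6
XY =
[      -43        -3 ]
[      -60        -6 ]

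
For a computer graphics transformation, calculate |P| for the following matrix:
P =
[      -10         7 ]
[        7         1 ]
det(P) = -59

For a 2×2 matrix [[a, b], [c, d]], det = a*d - b*c.
det(P) = (-10)*(1) - (7)*(7) = -10 - 49 = -59.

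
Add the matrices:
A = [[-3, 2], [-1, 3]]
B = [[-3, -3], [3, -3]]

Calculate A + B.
[[-6, -1], [2, 0]]

Add corresponding elements:
(-3)+(-3)=-6
(2)+(-3)=-1
(-1)+(3)=2
(3)+(-3)=0
A + B = [[-6, -1], [2, 0]]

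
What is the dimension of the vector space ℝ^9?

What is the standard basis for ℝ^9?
Dimension = 9; standard basis = {e_1, e_2, e_3, …, e_9}

ℝ^9 is the space of 9-tuples of real numbers; its dimension is 9.
The standard basis consists of 9 vectors: e_1, e_2, e_3, …, e_9, where e_i is the vector with 1 in position i and 0 elsewhere.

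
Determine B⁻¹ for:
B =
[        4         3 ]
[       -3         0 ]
det(B) = 9
B⁻¹ =
[        0      -1/3 ]
[      1/3       4/9 ]

For a 2×2 matrix B = [[a, b], [c, d]] with det(B) ≠ 0, B⁻¹ = (1/det(B)) * [[d, -b], [-c, a]].
det(B) = (4)*(0) - (3)*(-3) = 0 + 9 = 9.
B⁻¹ = (1/9) * [[0, -3], [3, 4]].
Dividing each entry by 9 and reducing:
B⁻¹ =
[        0      -1/3 ]
[      1/3       4/9 ]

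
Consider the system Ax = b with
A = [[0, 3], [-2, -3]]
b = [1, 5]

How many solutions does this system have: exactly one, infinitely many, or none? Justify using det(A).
Exactly one solution

Compute det(A) = (0)*(-3) - (3)*(-2) = 6.
Because det(A) ≠ 0, A is invertible and Ax = b has a unique solution for every b (here x = A⁻¹ b).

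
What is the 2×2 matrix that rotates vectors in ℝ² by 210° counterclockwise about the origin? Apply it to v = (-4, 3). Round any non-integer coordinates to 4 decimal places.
R = [[-√3/2, 1/2], [-1/2, -√3/2]]; R·v = (4.9641, -0.5981)

A counterclockwise rotation by angle θ in ℝ² has matrix R(θ) = [[cos θ, -sin θ], [sin θ, cos θ]].
For θ = 210°: cos θ = -√3/2, sin θ = -1/2.
R(210°) = [[-√3/2, 1/2], [-1/2, -√3/2]].
R·v = [-√3/2·-4 + (1/2)·3, -1/2·-4 + -√3/2·3] = (4.9641, -0.5981).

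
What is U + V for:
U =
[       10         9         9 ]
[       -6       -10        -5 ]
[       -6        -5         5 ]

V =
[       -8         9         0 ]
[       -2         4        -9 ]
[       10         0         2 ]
U + V =
[        2        18         9 ]
[       -8        -6       -14 ]
[        4        -5         7 ]

Matrix addition is elementwise: (U+V)[i][j] = U[i][j] + V[i][j].
  (U+V)[0][0] = (10) + (-8) = 2
  (U+V)[0][1] = (9) + (9) = 18
  (U+V)[0][2] = (9) + (0) = 9
  (U+V)[1][0] = (-6) + (-2) = -8
  (U+V)[1][1] = (-10) + (4) = -6
  (U+V)[1][2] = (-5) + (-9) = -14
  (U+V)[2][0] = (-6) + (10) = 4
  (U+V)[2][1] = (-5) + (0) = -5
  (U+V)[2][2] = (5) + (2) = 7
U + V =
[        2        18         9 ]
[       -8        -6       -14 ]
[        4        -5         7 ]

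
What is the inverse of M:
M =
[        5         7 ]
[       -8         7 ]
det(M) = 91
M⁻¹ =
[     1/13     -1/13 ]
[     8/91      5/91 ]

For a 2×2 matrix M = [[a, b], [c, d]] with det(M) ≠ 0, M⁻¹ = (1/det(M)) * [[d, -b], [-c, a]].
det(M) = (5)*(7) - (7)*(-8) = 35 + 56 = 91.
M⁻¹ = (1/91) * [[7, -7], [8, 5]].
Dividing each entry by 91 and reducing:
M⁻¹ =
[     1/13     -1/13 ]
[     8/91      5/91 ]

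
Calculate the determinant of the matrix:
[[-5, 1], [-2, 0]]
2

For a 2×2 matrix [[a, b], [c, d]], det = ad - bc
det = (-5)(0) - (1)(-2) = 0 - -2 = 2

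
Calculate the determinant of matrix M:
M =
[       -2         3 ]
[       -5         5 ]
det(M) = 5

For a 2×2 matrix [[a, b], [c, d]], det = a*d - b*c.
det(M) = (-2)*(5) - (3)*(-5) = -10 + 15 = 5.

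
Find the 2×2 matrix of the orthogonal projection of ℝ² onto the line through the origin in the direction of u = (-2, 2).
[[1/2, -1/2], [-1/2, 1/2]]

The orthogonal projection onto the line spanned by a nonzero vector u = (a, b) has matrix P = (u uᵀ) / (uᵀ u) = (1/(a² + b²)) · [[a², ab], [ab, b²]].
Here u = (-2, 2), so a² + b² = 4 + 4 = 8.
P = (1/8) · [[4, -4], [-4, 4]] = [[1/2, -1/2], [-1/2, 1/2]].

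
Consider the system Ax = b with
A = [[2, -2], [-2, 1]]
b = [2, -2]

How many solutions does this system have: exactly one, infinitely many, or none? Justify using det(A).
Exactly one solution

Compute det(A) = (2)*(1) - (-2)*(-2) = -2.
Because det(A) ≠ 0, A is invertible and Ax = b has a unique solution for every b (here x = A⁻¹ b).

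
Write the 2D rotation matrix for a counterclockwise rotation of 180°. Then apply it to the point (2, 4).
R = [[-1, 0], [0, -1]]; R·(2, 4) = (-2, -4)

Rotation matrix formula: R(θ) = [[cos θ, -sin θ], [sin θ, cos θ]]
For θ = 180°:
cos(180°) = -1
sin(180°) = 0
R = [[-1, 0], [0, -1]]
Apply to (2, 4): [-1·2 + (0)·4, 0·2 + -1·4] = (-2, -4)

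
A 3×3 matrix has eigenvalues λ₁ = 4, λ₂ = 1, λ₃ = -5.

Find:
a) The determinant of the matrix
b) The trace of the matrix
det = -20, trace = 0

Two standard eigenvalue identities:
- det(A) equals the product of the eigenvalues (counted with multiplicity).
- trace(A) equals the sum of the eigenvalues.
det(A) = (4)*(1)*(-5) = -20.
trace(A) = 4 + 1 - 5 = 0.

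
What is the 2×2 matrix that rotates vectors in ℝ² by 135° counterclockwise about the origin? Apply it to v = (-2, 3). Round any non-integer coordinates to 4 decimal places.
R = [[-√2/2, -√2/2], [√2/2, -√2/2]]; R·v = (-0.7071, -3.5355)

A counterclockwise rotation by angle θ in ℝ² has matrix R(θ) = [[cos θ, -sin θ], [sin θ, cos θ]].
For θ = 135°: cos θ = -√2/2, sin θ = √2/2.
R(135°) = [[-√2/2, -√2/2], [√2/2, -√2/2]].
R·v = [-√2/2·-2 + (-√2/2)·3, √2/2·-2 + -√2/2·3] = (-0.7071, -3.5355).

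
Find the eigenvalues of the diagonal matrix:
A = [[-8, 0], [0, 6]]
λ₁ = -8, λ₂ = 6

The characteristic polynomial of A is det(A - λI) = (-8 - λ)(6 - λ) = 0.
The roots are λ = -8 and λ = 6, so the eigenvalues are the diagonal entries.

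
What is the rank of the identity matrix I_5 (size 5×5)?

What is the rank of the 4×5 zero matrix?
rank(I_5) = 5, rank(0) = 0

The identity I_5 has 5 columns that are the standard basis vectors e_1, …, e_5. These are linearly independent, so all 5 columns are pivots and rank(I_5) = 5.
The 4×5 zero matrix has every entry zero, so every row is the zero row and there are no pivots; rank(0) = 0.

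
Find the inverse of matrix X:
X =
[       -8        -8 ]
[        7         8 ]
det(X) = -8
X⁻¹ =
[       -1        -1 ]
[      7/8         1 ]

For a 2×2 matrix X = [[a, b], [c, d]] with det(X) ≠ 0, X⁻¹ = (1/det(X)) * [[d, -b], [-c, a]].
det(X) = (-8)*(8) - (-8)*(7) = -64 + 56 = -8.
X⁻¹ = (1/-8) * [[8, 8], [-7, -8]].
Dividing each entry by -8 and reducing:
X⁻¹ =
[       -1        -1 ]
[      7/8         1 ]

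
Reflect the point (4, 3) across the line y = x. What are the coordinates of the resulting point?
(3, 4)

Reflection across line y = x: (4, 3) → (3, 4)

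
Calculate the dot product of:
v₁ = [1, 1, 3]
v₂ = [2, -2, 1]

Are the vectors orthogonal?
3, No

The dot product is the sum of products of corresponding components.
v₁·v₂ = (1)*(2) + (1)*(-2) + (3)*(1) = 2 - 2 + 3 = 3.
Two vectors are orthogonal iff their dot product is 0; here the dot product is 3, so the vectors are not orthogonal.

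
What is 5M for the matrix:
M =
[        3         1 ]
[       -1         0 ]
5M =
[       15         5 ]
[       -5         0 ]

Scalar multiplication is elementwise: (5M)[i][j] = 5 * M[i][j].
  (5M)[0][0] = 5 * (3) = 15
  (5M)[0][1] = 5 * (1) = 5
  (5M)[1][0] = 5 * (-1) = -5
  (5M)[1][1] = 5 * (0) = 0
5M =
[       15         5 ]
[       -5         0 ]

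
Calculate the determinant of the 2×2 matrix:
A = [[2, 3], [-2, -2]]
2

For A = [[a, b], [c, d]], det(A) = a*d - b*c.
det(A) = (2)*(-2) - (3)*(-2) = -4 - -6 = 2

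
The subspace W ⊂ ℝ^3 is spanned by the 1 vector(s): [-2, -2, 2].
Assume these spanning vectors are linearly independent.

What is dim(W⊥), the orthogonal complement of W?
dim(W⊥) = 2

For any subspace W of ℝ^n, dim(W) + dim(W⊥) = n (the whole-space dimension).
Here the given 1 vectors are linearly independent, so dim(W) = 1.
Thus dim(W⊥) = n - dim(W) = 3 - 1 = 2.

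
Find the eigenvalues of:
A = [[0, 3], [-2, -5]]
λ = -3, -2

Solve det(A - λI) = 0. For a 2×2 matrix this is λ² - (trace)λ + det = 0.
trace(A) = 0 - 5 = -5.
det(A) = (0)*(-5) - (3)*(-2) = 0 + 6 = 6.
Characteristic equation: λ² - (-5)λ + (6) = 0.
Discriminant: (-5)² - 4*(6) = 25 - 24 = 1.
Roots: λ = (-5 ± √1) / 2 = -3, -2.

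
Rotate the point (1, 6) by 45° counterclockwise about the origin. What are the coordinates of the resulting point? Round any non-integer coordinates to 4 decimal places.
(-3.5355, 4.9497)

Rotation matrix R(θ) = [[cos θ, -sin θ], [sin θ, cos θ]]; for θ = 45°:
R = [[√2/2, -√2/2], [√2/2, √2/2]]
Result: R × [1, 6]ᵀ = [√2/2·1 + (-√2/2)·6, √2/2·1 + (√2/2)·6]ᵀ = (-3.5355, 4.9497)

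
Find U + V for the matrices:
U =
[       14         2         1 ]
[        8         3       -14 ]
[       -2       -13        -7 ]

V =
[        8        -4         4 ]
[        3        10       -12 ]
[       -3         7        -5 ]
U + V =
[       22        -2         5 ]
[       11        13       -26 ]
[       -5        -6       -12 ]

Matrix addition is elementwise: (U+V)[i][j] = U[i][j] + V[i][j].
  (U+V)[0][0] = (14) + (8) = 22
  (U+V)[0][1] = (2) + (-4) = -2
  (U+V)[0][2] = (1) + (4) = 5
  (U+V)[1][0] = (8) + (3) = 11
  (U+V)[1][1] = (3) + (10) = 13
  (U+V)[1][2] = (-14) + (-12) = -26
  (U+V)[2][0] = (-2) + (-3) = -5
  (U+V)[2][1] = (-13) + (7) = -6
  (U+V)[2][2] = (-7) + (-5) = -12
U + V =
[       22        -2         5 ]
[       11        13       -26 ]
[       -5        -6       -12 ]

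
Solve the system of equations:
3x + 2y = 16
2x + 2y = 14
x = 2, y = 5

Use elimination (row reduction):
Equation 1: 3x + 2y = 16.
Equation 2: 2x + 2y = 14.
Multiply Eq1 by 2 and Eq2 by 3: 6x + 4y = 32;  6x + 6y = 42.
Subtract: (2)y = 10, so y = 5.
Back-substitute into Eq1: 3x + 2*(5) = 16, so x = 2.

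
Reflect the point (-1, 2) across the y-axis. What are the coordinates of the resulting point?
(1, 2)

Reflection across y-axis: (-1, 2) → (1, 2)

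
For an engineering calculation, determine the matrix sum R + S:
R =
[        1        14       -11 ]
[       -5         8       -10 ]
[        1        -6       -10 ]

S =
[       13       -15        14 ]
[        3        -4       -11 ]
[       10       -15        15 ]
R + S =
[       14        -1         3 ]
[       -2         4       -21 ]
[       11       -21         5 ]

Matrix addition is elementwise: (R+S)[i][j] = R[i][j] + S[i][j].
  (R+S)[0][0] = (1) + (13) = 14
  (R+S)[0][1] = (14) + (-15) = -1
  (R+S)[0][2] = (-11) + (14) = 3
  (R+S)[1][0] = (-5) + (3) = -2
  (R+S)[1][1] = (8) + (-4) = 4
  (R+S)[1][2] = (-10) + (-11) = -21
  (R+S)[2][0] = (1) + (10) = 11
  (R+S)[2][1] = (-6) + (-15) = -21
  (R+S)[2][2] = (-10) + (15) = 5
R + S =
[       14        -1         3 ]
[       -2         4       -21 ]
[       11       -21         5 ]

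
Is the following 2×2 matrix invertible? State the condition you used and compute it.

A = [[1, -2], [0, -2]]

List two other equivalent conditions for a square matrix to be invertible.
Yes, invertible; det(A) = -2 ≠ 0. Equivalent conditions: rank(A) = 2; Ax = 0 has only the trivial solution; 0 is not an eigenvalue; the columns of A are linearly independent.

To check invertibility, compute det(A).
The given matrix is triangular, so det(A) equals the product of its diagonal entries = -2 ≠ 0.
Since det(A) ≠ 0, A is invertible.
Equivalent conditions for a square matrix A to be invertible:
- rank(A) = 2 (full rank).
- The homogeneous system Ax = 0 has only the trivial solution x = 0.
- 0 is not an eigenvalue of A.
- The columns (equivalently rows) of A are linearly independent.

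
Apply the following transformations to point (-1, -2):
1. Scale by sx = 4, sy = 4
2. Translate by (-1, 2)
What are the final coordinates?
(-5, -6)

Step 1: Scale (-1, -2) by (sx, sy) = (4, 4) → (-4, -8)
Step 2: Translate by (-1, 2) → (-5, -6)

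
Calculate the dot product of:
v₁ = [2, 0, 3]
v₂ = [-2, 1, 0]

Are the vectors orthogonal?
-4, No

The dot product is the sum of products of corresponding components.
v₁·v₂ = (2)*(-2) + (0)*(1) + (3)*(0) = -4 + 0 + 0 = -4.
Two vectors are orthogonal iff their dot product is 0; here the dot product is -4, so the vectors are not orthogonal.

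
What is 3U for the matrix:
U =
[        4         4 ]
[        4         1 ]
3U =
[       12        12 ]
[       12         3 ]

Scalar multiplication is elementwise: (3U)[i][j] = 3 * U[i][j].
  (3U)[0][0] = 3 * (4) = 12
  (3U)[0][1] = 3 * (4) = 12
  (3U)[1][0] = 3 * (4) = 12
  (3U)[1][1] = 3 * (1) = 3
3U =
[       12        12 ]
[       12         3 ]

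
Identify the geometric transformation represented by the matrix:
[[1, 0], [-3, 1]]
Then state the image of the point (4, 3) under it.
vertical shear with factor -3; image of (4, 3) is (4, -9)

The matrix [[1, 0], [k, 1]] sends (x, y) to (x, -3x + y), leaving the x-coordinate fixed: a vertical shear.
The matrix [[1, 0], [-3, 1]] represents: vertical shear with factor -3.
Applying it to (4, 3): [1·4 + 0·3, -3·4 + 1·3] = (4, -9).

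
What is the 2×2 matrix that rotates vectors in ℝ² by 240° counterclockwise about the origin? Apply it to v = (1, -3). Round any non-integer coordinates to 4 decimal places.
R = [[-1/2, √3/2], [-√3/2, -1/2]]; R·v = (-3.0981, 0.6340)

A counterclockwise rotation by angle θ in ℝ² has matrix R(θ) = [[cos θ, -sin θ], [sin θ, cos θ]].
For θ = 240°: cos θ = -1/2, sin θ = -√3/2.
R(240°) = [[-1/2, √3/2], [-√3/2, -1/2]].
R·v = [-1/2·1 + (√3/2)·-3, -√3/2·1 + -1/2·-3] = (-3.0981, 0.6340).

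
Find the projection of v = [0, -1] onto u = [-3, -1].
[-3/10, -1/10]

The projection of v onto u is proj_u(v) = ((v·u) / (u·u)) · u.
v·u = (0)*(-3) + (-1)*(-1) = 1.
u·u = (-3)*(-3) + (-1)*(-1) = 10.
coefficient = 1 / 10 = 1/10.
proj_u(v) = 1/10 · [-3, -1] = [-3/10, -1/10].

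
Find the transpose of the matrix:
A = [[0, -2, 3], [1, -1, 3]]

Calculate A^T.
[[0, 1], [-2, -1], [3, 3]]

The transpose sends entry (i,j) to (j,i); rows become columns.
Row 0 of A: [0, -2, 3] -> column 0 of A^T.
Row 1 of A: [1, -1, 3] -> column 1 of A^T.
A^T = [[0, 1], [-2, -1], [3, 3]]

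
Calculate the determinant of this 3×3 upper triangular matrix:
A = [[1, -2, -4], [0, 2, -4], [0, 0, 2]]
4

The determinant of a triangular matrix is the product of its diagonal entries (the off-diagonal entries above the diagonal do not affect it).
det(A) = (1) * (2) * (2) = 4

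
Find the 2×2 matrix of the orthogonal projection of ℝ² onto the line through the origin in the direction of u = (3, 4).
[[9/25, 12/25], [12/25, 16/25]]

The orthogonal projection onto the line spanned by a nonzero vector u = (a, b) has matrix P = (u uᵀ) / (uᵀ u) = (1/(a² + b²)) · [[a², ab], [ab, b²]].
Here u = (3, 4), so a² + b² = 9 + 16 = 25.
P = (1/25) · [[9, 12], [12, 16]] = [[9/25, 12/25], [12/25, 16/25]].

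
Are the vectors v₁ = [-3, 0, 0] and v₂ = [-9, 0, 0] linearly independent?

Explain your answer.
No, linearly dependent (v₂ = 3·v₁)

Check whether there is a scalar k with v₂ = k·v₁.
Comparing components, k = 3 satisfies 3·[-3, 0, 0] = [-9, 0, 0].
Since v₂ is a scalar multiple of v₁, the two vectors are linearly dependent.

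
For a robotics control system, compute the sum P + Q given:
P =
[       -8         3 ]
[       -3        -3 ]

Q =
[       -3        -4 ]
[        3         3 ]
P + Q =
[      -11        -1 ]
[        0         0 ]

Matrix addition is elementwise: (P+Q)[i][j] = P[i][j] + Q[i][j].
  (P+Q)[0][0] = (-8) + (-3) = -11
  (P+Q)[0][1] = (3) + (-4) = -1
  (P+Q)[1][0] = (-3) + (3) = 0
  (P+Q)[1][1] = (-3) + (3) = 0
P + Q =
[      -11        -1 ]
[        0         0 ]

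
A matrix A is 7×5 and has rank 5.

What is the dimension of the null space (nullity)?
0

The rank-nullity theorem for an m×n matrix states:
rank(A) + nullity(A) = n (the number of columns).
Here n = 5 and rank(A) = 5, so nullity(A) = 5 - 5 = 0.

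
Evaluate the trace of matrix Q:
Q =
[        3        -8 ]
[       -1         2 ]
tr(Q) = 3 + 2 = 5

The trace of a square matrix is the sum of its diagonal entries.
Diagonal entries of Q: Q[0][0] = 3, Q[1][1] = 2.
tr(Q) = 3 + 2 = 5.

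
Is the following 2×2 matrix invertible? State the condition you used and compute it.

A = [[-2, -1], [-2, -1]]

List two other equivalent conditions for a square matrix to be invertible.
No, not invertible; det(A) = 0 (two rows are equal, so the rows are linearly dependent). Equivalent conditions (failing for this A): rank(A) < 2; Ax = 0 has non-trivial solutions; 0 is an eigenvalue; the columns are linearly dependent.

To check invertibility, compute det(A).
In this matrix, row 0 and the last row are identical, so one row is a scalar multiple of another and the rows are linearly dependent.
A matrix with linearly dependent rows has det = 0 and is not invertible.
Equivalent failed conditions:
- rank(A) < 2.
- Ax = 0 has non-trivial solutions.
- 0 is an eigenvalue.
- The columns are linearly dependent.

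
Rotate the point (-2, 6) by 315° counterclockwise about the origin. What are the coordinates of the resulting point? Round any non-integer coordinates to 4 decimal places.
(2.8284, 5.6569)

Rotation matrix R(θ) = [[cos θ, -sin θ], [sin θ, cos θ]]; for θ = 315°:
R = [[√2/2, √2/2], [-√2/2, √2/2]]
Result: R × [-2, 6]ᵀ = [√2/2·-2 + (√2/2)·6, -√2/2·-2 + (√2/2)·6]ᵀ = (2.8284, 5.6569)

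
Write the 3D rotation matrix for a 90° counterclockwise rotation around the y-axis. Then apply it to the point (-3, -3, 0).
R = [[0, 0, 1], [0, 1, 0], [-1, 0, 0]]; R·(-3, -3, 0) = (0, -3, 3)

Rotation matrix for 90° around y-axis:
cos(90°) = 0, sin(90°) = 1
R = [[0, 0, 1], [0, 1, 0], [-1, 0, 0]]
Apply to (-3, -3, 0): R·[-3, -3, 0]ᵀ = (0, -3, 3)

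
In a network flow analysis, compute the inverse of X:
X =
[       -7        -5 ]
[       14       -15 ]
det(X) = 175
X⁻¹ =
[    -3/35      1/35 ]
[    -2/25     -1/25 ]

For a 2×2 matrix X = [[a, b], [c, d]] with det(X) ≠ 0, X⁻¹ = (1/det(X)) * [[d, -b], [-c, a]].
det(X) = (-7)*(-15) - (-5)*(14) = 105 + 70 = 175.
X⁻¹ = (1/175) * [[-15, 5], [-14, -7]].
Dividing each entry by 175 and reducing:
X⁻¹ =
[    -3/35      1/35 ]
[    -2/25     -1/25 ]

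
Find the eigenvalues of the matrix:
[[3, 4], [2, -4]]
λ = -5 and λ = 4

Characteristic equation: det(A - λI) = 0
λ² - (trace)λ + (det) = 0
λ² - (-1)λ + (-20) = 0
λ² + 1λ - 20 = 0
Solving: λ = -5, 4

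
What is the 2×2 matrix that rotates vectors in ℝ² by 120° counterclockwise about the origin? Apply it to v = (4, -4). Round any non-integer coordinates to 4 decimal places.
R = [[-1/2, -√3/2], [√3/2, -1/2]]; R·v = (1.4641, 5.4641)

A counterclockwise rotation by angle θ in ℝ² has matrix R(θ) = [[cos θ, -sin θ], [sin θ, cos θ]].
For θ = 120°: cos θ = -1/2, sin θ = √3/2.
R(120°) = [[-1/2, -√3/2], [√3/2, -1/2]].
R·v = [-1/2·4 + (-√3/2)·-4, √3/2·4 + -1/2·-4] = (1.4641, 5.4641).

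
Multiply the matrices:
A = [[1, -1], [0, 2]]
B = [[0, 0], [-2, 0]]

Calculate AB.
[[2, 0], [-4, 0]]

Each entry (i,j) of AB = sum over k of A[i][k]*B[k][j].
(AB)[0][0] = (1)*(0) + (-1)*(-2) = 2
(AB)[0][1] = (1)*(0) + (-1)*(0) = 0
(AB)[1][0] = (0)*(0) + (2)*(-2) = -4
(AB)[1][1] = (0)*(0) + (2)*(0) = 0
AB = [[2, 0], [-4, 0]]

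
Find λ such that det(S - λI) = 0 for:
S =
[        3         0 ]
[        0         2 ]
λ = 2, 3

Solve det(S - λI) = 0. For a 2×2 matrix the characteristic equation is λ² - (trace)λ + det = 0.
trace(S) = a + d = 3 + 2 = 5.
det(S) = a*d - b*c = (3)*(2) - (0)*(0) = 6 - 0 = 6.
Characteristic equation: λ² - (5)λ + (6) = 0.
Discriminant = (5)² - 4*(6) = 25 - 24 = 1.
λ = (5 ± √1) / 2 = (5 ± 1) / 2 = 2, 3.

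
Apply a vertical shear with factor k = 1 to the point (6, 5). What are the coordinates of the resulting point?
(6, 11)

Shear matrix for vertical shear with factor k = 1:
[[1, 0], [1, 1]]
Result: (6, 5) → (6, 11)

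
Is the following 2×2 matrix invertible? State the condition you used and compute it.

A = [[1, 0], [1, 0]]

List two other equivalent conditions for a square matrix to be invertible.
No, not invertible; det(A) = 0 (two rows are equal, so the rows are linearly dependent). Equivalent conditions (failing for this A): rank(A) < 2; Ax = 0 has non-trivial solutions; 0 is an eigenvalue; the columns are linearly dependent.

To check invertibility, compute det(A).
In this matrix, row 0 and the last row are identical, so one row is a scalar multiple of another and the rows are linearly dependent.
A matrix with linearly dependent rows has det = 0 and is not invertible.
Equivalent failed conditions:
- rank(A) < 2.
- Ax = 0 has non-trivial solutions.
- 0 is an eigenvalue.
- The columns are linearly dependent.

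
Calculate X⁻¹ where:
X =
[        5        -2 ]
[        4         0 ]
det(X) = 8
X⁻¹ =
[        0       1/4 ]
[     -1/2       5/8 ]

For a 2×2 matrix X = [[a, b], [c, d]] with det(X) ≠ 0, X⁻¹ = (1/det(X)) * [[d, -b], [-c, a]].
det(X) = (5)*(0) - (-2)*(4) = 0 + 8 = 8.
X⁻¹ = (1/8) * [[0, 2], [-4, 5]].
Dividing each entry by 8 and reducing:
X⁻¹ =
[        0       1/4 ]
[     -1/2       5/8 ]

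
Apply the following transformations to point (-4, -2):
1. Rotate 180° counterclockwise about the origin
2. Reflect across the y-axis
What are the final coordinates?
(-4, 2)

Step 1: Rotate 180° → (4, 2)
Step 2: Reflect across the y-axis → (-4, 2)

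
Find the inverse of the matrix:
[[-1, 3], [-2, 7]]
[[-7, 3], [-2, 1]]

For [[a,b],[c,d]], inverse = (1/det)·[[d,-b],[-c,a]]
det = -1·7 - 3·-2 = -1
Inverse = (1/-1)·[[7, -3], [2, -1]]
        = [[-7, 3], [-2, 1]]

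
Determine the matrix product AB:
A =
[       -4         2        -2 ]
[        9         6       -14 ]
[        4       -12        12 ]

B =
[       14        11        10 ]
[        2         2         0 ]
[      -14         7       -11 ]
AB =
[      -24       -54       -18 ]
[      334        13       244 ]
[     -136       104       -92 ]

Matrix multiplication: (AB)[i][j] = sum over k of A[i][k] * B[k][j].
  (AB)[0][0] = (-4)*(14) + (2)*(2) + (-2)*(-14) = -24
  (AB)[0][1] = (-4)*(11) + (2)*(2) + (-2)*(7) = -54
  (AB)[0][2] = (-4)*(10) + (2)*(0) + (-2)*(-11) = -18
  (AB)[1][0] = (9)*(14) + (6)*(2) + (-14)*(-14) = 334
  (AB)[1][1] = (9)*(11) + (6)*(2) + (-14)*(7) = 13
  (AB)[1][2] = (9)*(10) + (6)*(0) + (-14)*(-11) = 244
  (AB)[2][0] = (4)*(14) + (-12)*(2) + (12)*(-14) = -136
  (AB)[2][1] = (4)*(11) + (-12)*(2) + (12)*(7) = 104
  (AB)[2][2] = (4)*(10) + (-12)*(0) + (12)*(-11) = -92
AB =
[      -24       -54       -18 ]
[      334        13       244 ]
[     -136       104       -92 ]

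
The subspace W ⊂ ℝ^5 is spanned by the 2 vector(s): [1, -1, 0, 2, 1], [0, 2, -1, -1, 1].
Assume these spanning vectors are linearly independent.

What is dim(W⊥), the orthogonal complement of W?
dim(W⊥) = 3

For any subspace W of ℝ^n, dim(W) + dim(W⊥) = n (the whole-space dimension).
Here the given 2 vectors are linearly independent, so dim(W) = 2.
Thus dim(W⊥) = n - dim(W) = 5 - 2 = 3.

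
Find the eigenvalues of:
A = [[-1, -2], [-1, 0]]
λ = -2, 1

Solve det(A - λI) = 0. For a 2×2 matrix this is λ² - (trace)λ + det = 0.
trace(A) = -1 + 0 = -1.
det(A) = (-1)*(0) - (-2)*(-1) = 0 - 2 = -2.
Characteristic equation: λ² - (-1)λ + (-2) = 0.
Discriminant: (-1)² - 4*(-2) = 1 + 8 = 9.
Roots: λ = (-1 ± √9) / 2 = -2, 1.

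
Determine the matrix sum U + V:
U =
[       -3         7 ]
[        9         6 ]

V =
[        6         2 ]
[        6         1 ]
U + V =
[        3         9 ]
[       15         7 ]

Matrix addition is elementwise: (U+V)[i][j] = U[i][j] + V[i][j].
  (U+V)[0][0] = (-3) + (6) = 3
  (U+V)[0][1] = (7) + (2) = 9
  (U+V)[1][0] = (9) + (6) = 15
  (U+V)[1][1] = (6) + (1) = 7
U + V =
[        3         9 ]
[       15         7 ]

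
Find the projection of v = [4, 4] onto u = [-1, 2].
[-4/5, 8/5]

The projection of v onto u is proj_u(v) = ((v·u) / (u·u)) · u.
v·u = (4)*(-1) + (4)*(2) = 4.
u·u = (-1)*(-1) + (2)*(2) = 5.
coefficient = 4 / 5 = 4/5.
proj_u(v) = 4/5 · [-1, 2] = [-4/5, 8/5].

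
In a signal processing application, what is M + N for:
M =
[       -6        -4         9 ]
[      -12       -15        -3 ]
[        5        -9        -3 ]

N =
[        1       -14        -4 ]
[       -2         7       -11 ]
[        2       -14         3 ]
M + N =
[       -5       -18         5 ]
[      -14        -8       -14 ]
[        7       -23         0 ]

Matrix addition is elementwise: (M+N)[i][j] = M[i][j] + N[i][j].
  (M+N)[0][0] = (-6) + (1) = -5
  (M+N)[0][1] = (-4) + (-14) = -18
  (M+N)[0][2] = (9) + (-4) = 5
  (M+N)[1][0] = (-12) + (-2) = -14
  (M+N)[1][1] = (-15) + (7) = -8
  (M+N)[1][2] = (-3) + (-11) = -14
  (M+N)[2][0] = (5) + (2) = 7
  (M+N)[2][1] = (-9) + (-14) = -23
  (M+N)[2][2] = (-3) + (3) = 0
M + N =
[       -5       -18         5 ]
[      -14        -8       -14 ]
[        7       -23         0 ]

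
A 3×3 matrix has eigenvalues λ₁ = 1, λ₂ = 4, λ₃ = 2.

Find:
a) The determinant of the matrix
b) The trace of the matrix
det = 8, trace = 7

Two standard eigenvalue identities:
- det(A) equals the product of the eigenvalues (counted with multiplicity).
- trace(A) equals the sum of the eigenvalues.
det(A) = (1)*(4)*(2) = 8.
trace(A) = 1 + 4 + 2 = 7.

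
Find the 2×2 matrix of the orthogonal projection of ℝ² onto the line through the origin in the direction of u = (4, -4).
[[1/2, -1/2], [-1/2, 1/2]]

The orthogonal projection onto the line spanned by a nonzero vector u = (a, b) has matrix P = (u uᵀ) / (uᵀ u) = (1/(a² + b²)) · [[a², ab], [ab, b²]].
Here u = (4, -4), so a² + b² = 16 + 16 = 32.
P = (1/32) · [[16, -16], [-16, 16]] = [[1/2, -1/2], [-1/2, 1/2]].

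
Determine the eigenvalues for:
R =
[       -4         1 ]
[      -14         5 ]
λ = -2, 3

Solve det(R - λI) = 0. For a 2×2 matrix the characteristic equation is λ² - (trace)λ + det = 0.
trace(R) = a + d = -4 + 5 = 1.
det(R) = a*d - b*c = (-4)*(5) - (1)*(-14) = -20 + 14 = -6.
Characteristic equation: λ² - (1)λ + (-6) = 0.
Discriminant = (1)² - 4*(-6) = 1 + 24 = 25.
λ = (1 ± √25) / 2 = (1 ± 5) / 2 = -2, 3.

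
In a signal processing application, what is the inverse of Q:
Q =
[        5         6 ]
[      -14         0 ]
det(Q) = 84
Q⁻¹ =
[        0     -1/14 ]
[      1/6      5/84 ]

For a 2×2 matrix Q = [[a, b], [c, d]] with det(Q) ≠ 0, Q⁻¹ = (1/det(Q)) * [[d, -b], [-c, a]].
det(Q) = (5)*(0) - (6)*(-14) = 0 + 84 = 84.
Q⁻¹ = (1/84) * [[0, -6], [14, 5]].
Dividing each entry by 84 and reducing:
Q⁻¹ =
[        0     -1/14 ]
[      1/6      5/84 ]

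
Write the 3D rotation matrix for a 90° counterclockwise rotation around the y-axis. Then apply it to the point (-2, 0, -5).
R = [[0, 0, 1], [0, 1, 0], [-1, 0, 0]]; R·(-2, 0, -5) = (-5, 0, 2)

Rotation matrix for 90° around y-axis:
cos(90°) = 0, sin(90°) = 1
R = [[0, 0, 1], [0, 1, 0], [-1, 0, 0]]
Apply to (-2, 0, -5): R·[-2, 0, -5]ᵀ = (-5, 0, 2)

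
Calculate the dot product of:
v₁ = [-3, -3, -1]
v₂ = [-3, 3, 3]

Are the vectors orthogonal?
-3, No

The dot product is the sum of products of corresponding components.
v₁·v₂ = (-3)*(-3) + (-3)*(3) + (-1)*(3) = 9 - 9 - 3 = -3.
Two vectors are orthogonal iff their dot product is 0; here the dot product is -3, so the vectors are not orthogonal.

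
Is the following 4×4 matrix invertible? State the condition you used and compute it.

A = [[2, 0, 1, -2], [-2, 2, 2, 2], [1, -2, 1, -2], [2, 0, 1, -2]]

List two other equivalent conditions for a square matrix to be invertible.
No, not invertible; det(A) = 0 (two rows are equal, so the rows are linearly dependent). Equivalent conditions (failing for this A): rank(A) < 4; Ax = 0 has non-trivial solutions; 0 is an eigenvalue; the columns are linearly dependent.

To check invertibility, compute det(A).
In this matrix, row 0 and the last row are identical, so one row is a scalar multiple of another and the rows are linearly dependent.
A matrix with linearly dependent rows has det = 0 and is not invertible.
Equivalent failed conditions:
- rank(A) < 4.
- Ax = 0 has non-trivial solutions.
- 0 is an eigenvalue.
- The columns are linearly dependent.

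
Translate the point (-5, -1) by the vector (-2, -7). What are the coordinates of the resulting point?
(-7, -8)

Translation by (-2, -7):
x' = -5 + -2 = -7
y' = -1 + -7 = -8
Homogeneous matrix: [[1, 0, -2], [0, 1, -7], [0, 0, 1]]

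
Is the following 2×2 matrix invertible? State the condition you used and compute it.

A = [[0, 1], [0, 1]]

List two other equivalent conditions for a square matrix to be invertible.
No, not invertible; det(A) = 0 (two rows are equal, so the rows are linearly dependent). Equivalent conditions (failing for this A): rank(A) < 2; Ax = 0 has non-trivial solutions; 0 is an eigenvalue; the columns are linearly dependent.

To check invertibility, compute det(A).
In this matrix, row 0 and the last row are identical, so one row is a scalar multiple of another and the rows are linearly dependent.
A matrix with linearly dependent rows has det = 0 and is not invertible.
Equivalent failed conditions:
- rank(A) < 2.
- Ax = 0 has non-trivial solutions.
- 0 is an eigenvalue.
- The columns are linearly dependent.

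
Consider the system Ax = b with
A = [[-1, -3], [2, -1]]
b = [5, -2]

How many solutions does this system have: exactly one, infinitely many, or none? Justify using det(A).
Exactly one solution

Compute det(A) = (-1)*(-1) - (-3)*(2) = 7.
Because det(A) ≠ 0, A is invertible and Ax = b has a unique solution for every b (here x = A⁻¹ b).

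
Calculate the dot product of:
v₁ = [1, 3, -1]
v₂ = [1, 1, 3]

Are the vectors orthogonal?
1, No

The dot product is the sum of products of corresponding components.
v₁·v₂ = (1)*(1) + (3)*(1) + (-1)*(3) = 1 + 3 - 3 = 1.
Two vectors are orthogonal iff their dot product is 0; here the dot product is 1, so the vectors are not orthogonal.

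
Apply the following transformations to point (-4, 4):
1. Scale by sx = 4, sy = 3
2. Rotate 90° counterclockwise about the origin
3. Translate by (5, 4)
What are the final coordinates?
(-7, -12)

Step 1: Scale → (-16, 12)
Step 2: Rotate 90° → (-12, -16)
Step 3: Translate → (-7, -12)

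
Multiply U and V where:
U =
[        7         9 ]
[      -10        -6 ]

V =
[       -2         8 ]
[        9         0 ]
UV =
[       67        56 ]
[      -34       -80 ]

Matrix multiplication: (UV)[i][j] = sum over k of U[i][k] * V[k][j].
  (UV)[0][0] = (7)*(-2) + (9)*(9) = 67
  (UV)[0][1] = (7)*(8) + (9)*(0) = 56
  (UV)[1][0] = (-10)*(-2) + (-6)*(9) = -34
  (UV)[1][1] = (-10)*(8) + (-6)*(0) = -80
UV =
[       67        56 ]
[      -34       -80 ]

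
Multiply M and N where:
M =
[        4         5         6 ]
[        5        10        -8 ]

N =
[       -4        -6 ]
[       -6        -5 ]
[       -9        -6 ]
MN =
[     -100       -85 ]
[       -8       -32 ]

Matrix multiplication: (MN)[i][j] = sum over k of M[i][k] * N[k][j].
  (MN)[0][0] = (4)*(-4) + (5)*(-6) + (6)*(-9) = -100
  (MN)[0][1] = (4)*(-6) + (5)*(-5) + (6)*(-6) = -85
  (MN)[1][0] = (5)*(-4) + (10)*(-6) + (-8)*(-9) = -8
  (MN)[1][1] = (5)*(-6) + (10)*(-5) + (-8)*(-6) = -32
MN =
[     -100       -85 ]
[       -8       -32 ]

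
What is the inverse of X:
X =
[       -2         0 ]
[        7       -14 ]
det(X) = 28
X⁻¹ =
[     -1/2         0 ]
[     -1/4     -1/14 ]

For a 2×2 matrix X = [[a, b], [c, d]] with det(X) ≠ 0, X⁻¹ = (1/det(X)) * [[d, -b], [-c, a]].
det(X) = (-2)*(-14) - (0)*(7) = 28 - 0 = 28.
X⁻¹ = (1/28) * [[-14, 0], [-7, -2]].
Dividing each entry by 28 and reducing:
X⁻¹ =
[     -1/2         0 ]
[     -1/4     -1/14 ]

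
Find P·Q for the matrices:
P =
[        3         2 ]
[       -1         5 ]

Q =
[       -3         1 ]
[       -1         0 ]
PQ =
[      -11         3 ]
[       -2        -1 ]

Matrix multiplication: (PQ)[i][j] = sum over k of P[i][k] * Q[k][j].
  (PQ)[0][0] = (3)*(-3) + (2)*(-1) = -11
  (PQ)[0][1] = (3)*(1) + (2)*(0) = 3
  (PQ)[1][0] = (-1)*(-3) + (5)*(-1) = -2
  (PQ)[1][1] = (-1)*(1) + (5)*(0) = -1
PQ =
[      -11         3 ]
[       -2        -1 ]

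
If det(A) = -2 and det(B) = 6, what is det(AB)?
-12

Use the multiplicative property of determinants: det(AB) = det(A)*det(B).
det(AB) = (-2)*(6) = -12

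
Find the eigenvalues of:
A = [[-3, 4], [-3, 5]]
λ = -1, 3

Solve det(A - λI) = 0. For a 2×2 matrix this is λ² - (trace)λ + det = 0.
trace(A) = -3 + 5 = 2.
det(A) = (-3)*(5) - (4)*(-3) = -15 + 12 = -3.
Characteristic equation: λ² - (2)λ + (-3) = 0.
Discriminant: (2)² - 4*(-3) = 4 + 12 = 16.
Roots: λ = (2 ± √16) / 2 = -1, 3.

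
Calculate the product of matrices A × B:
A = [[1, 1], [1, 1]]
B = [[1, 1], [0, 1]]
[[1, 2], [1, 2]]

Matrix multiplication:
C[0][0] = 1×1 + 1×0 = 1
C[0][1] = 1×1 + 1×1 = 2
C[1][0] = 1×1 + 1×0 = 1
C[1][1] = 1×1 + 1×1 = 2
Result: [[1, 2], [1, 2]]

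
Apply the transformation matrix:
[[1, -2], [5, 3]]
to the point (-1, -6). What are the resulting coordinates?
(11, -23)

Matrix multiplication:
[[1, -2], [5, 3]] × [-1, -6]ᵀ
= [1×-1 + -2×-6, 5×-1 + 3×-6]ᵀ
= [11.0000, -23.0000]ᵀ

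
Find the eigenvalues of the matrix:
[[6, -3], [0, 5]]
λ = 5 and λ = 6

Characteristic equation: det(A - λI) = 0
λ² - (trace)λ + (det) = 0
λ² - (11)λ + (30) = 0
λ² - 11λ + 30 = 0
Solving: λ = 5, 6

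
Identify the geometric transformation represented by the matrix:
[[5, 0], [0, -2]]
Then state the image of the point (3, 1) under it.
non-uniform scaling by (5, -2); image of (3, 1) is (15, -2)

This is diagonal with distinct entries, so it scales the x-axis by 5 and the y-axis by -2.
The matrix [[5, 0], [0, -2]] represents: non-uniform scaling by (5, -2).
Applying it to (3, 1): [5·3 + 0·1, 0·3 + -2·1] = (15, -2).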